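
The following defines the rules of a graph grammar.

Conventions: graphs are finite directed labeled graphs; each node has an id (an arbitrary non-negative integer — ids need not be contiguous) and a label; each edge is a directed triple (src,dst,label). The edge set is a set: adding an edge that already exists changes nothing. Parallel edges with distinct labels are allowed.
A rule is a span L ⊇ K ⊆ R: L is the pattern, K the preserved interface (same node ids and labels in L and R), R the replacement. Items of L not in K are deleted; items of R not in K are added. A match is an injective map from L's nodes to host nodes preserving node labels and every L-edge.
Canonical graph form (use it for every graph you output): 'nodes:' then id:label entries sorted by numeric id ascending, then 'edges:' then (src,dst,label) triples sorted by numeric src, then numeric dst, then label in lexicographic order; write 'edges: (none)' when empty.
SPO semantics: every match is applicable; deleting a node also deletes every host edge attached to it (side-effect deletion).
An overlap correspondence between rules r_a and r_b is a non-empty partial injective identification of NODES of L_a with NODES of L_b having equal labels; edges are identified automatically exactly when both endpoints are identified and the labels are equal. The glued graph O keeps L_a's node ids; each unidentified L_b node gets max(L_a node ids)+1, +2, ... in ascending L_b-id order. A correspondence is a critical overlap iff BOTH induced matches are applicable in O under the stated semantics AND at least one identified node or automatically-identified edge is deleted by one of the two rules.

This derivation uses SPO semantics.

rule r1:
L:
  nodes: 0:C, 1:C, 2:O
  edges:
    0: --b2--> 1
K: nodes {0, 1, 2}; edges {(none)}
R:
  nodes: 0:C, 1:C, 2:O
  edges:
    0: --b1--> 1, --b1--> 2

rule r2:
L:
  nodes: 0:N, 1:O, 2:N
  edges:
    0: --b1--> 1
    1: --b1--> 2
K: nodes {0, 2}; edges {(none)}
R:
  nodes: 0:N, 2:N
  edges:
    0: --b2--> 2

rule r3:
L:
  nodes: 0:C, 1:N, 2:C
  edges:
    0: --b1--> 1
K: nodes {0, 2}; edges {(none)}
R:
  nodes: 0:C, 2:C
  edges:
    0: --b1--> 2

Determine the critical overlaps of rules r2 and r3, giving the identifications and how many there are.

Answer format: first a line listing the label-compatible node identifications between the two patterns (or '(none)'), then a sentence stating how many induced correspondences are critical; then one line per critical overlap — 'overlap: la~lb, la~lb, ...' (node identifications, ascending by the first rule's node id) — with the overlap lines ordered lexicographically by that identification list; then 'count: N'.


label-compatible node identifications between L(r2) and L(r3): 0~1, 2~1
2 of the induced correspondences are critical overlaps of r2 and r3.
overlap: 0~1
overlap: 2~1
count: 2


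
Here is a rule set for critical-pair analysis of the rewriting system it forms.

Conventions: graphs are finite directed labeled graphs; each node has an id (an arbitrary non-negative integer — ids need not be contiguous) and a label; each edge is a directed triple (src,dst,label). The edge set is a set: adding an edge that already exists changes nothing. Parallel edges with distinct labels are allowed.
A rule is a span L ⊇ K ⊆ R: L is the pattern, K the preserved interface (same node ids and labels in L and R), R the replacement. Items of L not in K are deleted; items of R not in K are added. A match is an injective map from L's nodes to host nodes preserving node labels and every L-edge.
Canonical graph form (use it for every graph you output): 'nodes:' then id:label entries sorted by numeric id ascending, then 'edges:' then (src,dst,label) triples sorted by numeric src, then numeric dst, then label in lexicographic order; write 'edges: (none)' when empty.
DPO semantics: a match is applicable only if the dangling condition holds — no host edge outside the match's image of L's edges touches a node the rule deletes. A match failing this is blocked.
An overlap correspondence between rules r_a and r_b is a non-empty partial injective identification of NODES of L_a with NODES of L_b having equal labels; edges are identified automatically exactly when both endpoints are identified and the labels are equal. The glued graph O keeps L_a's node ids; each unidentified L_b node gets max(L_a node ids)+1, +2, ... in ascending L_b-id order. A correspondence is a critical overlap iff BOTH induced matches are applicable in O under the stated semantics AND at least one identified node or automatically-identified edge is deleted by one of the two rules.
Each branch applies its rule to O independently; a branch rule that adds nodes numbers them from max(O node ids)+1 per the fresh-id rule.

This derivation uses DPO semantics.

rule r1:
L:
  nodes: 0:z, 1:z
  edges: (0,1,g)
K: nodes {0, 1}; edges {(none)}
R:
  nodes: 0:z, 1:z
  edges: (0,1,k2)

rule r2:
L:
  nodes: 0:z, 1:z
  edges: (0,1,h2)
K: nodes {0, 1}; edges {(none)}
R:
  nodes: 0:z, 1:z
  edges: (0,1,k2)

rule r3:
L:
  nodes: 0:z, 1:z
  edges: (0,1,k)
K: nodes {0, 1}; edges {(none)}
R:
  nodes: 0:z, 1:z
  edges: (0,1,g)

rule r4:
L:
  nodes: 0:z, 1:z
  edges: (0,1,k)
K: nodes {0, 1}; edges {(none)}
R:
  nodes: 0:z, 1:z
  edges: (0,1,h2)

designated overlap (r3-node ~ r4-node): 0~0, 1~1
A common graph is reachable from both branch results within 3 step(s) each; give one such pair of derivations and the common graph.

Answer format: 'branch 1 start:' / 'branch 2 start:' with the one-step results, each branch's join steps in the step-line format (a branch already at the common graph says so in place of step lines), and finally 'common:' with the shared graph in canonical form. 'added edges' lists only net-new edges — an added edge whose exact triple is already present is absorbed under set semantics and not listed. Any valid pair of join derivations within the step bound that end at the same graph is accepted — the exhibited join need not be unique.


branch 1 start:
nodes: 0:z, 1:z
edges: (0,1,g)
branch 2 start:
nodes: 0:z, 1:z
edges: (0,1,h2)
branch 1 step 1: rule r1; match: 0->0, 1->1; deleted nodes (none); deleted edges (0,1,g); added nodes (none); added edges (0,1,k2); result: nodes: 0:z, 1:z edges: (0,1,k2)
branch 2 step 1: rule r2; match: 0->0, 1->1; deleted nodes (none); deleted edges (0,1,h2); added nodes (none); added edges (0,1,k2); result: nodes: 0:z, 1:z edges: (0,1,k2)
common:
nodes: 0:z, 1:z
edges: (0,1,k2)


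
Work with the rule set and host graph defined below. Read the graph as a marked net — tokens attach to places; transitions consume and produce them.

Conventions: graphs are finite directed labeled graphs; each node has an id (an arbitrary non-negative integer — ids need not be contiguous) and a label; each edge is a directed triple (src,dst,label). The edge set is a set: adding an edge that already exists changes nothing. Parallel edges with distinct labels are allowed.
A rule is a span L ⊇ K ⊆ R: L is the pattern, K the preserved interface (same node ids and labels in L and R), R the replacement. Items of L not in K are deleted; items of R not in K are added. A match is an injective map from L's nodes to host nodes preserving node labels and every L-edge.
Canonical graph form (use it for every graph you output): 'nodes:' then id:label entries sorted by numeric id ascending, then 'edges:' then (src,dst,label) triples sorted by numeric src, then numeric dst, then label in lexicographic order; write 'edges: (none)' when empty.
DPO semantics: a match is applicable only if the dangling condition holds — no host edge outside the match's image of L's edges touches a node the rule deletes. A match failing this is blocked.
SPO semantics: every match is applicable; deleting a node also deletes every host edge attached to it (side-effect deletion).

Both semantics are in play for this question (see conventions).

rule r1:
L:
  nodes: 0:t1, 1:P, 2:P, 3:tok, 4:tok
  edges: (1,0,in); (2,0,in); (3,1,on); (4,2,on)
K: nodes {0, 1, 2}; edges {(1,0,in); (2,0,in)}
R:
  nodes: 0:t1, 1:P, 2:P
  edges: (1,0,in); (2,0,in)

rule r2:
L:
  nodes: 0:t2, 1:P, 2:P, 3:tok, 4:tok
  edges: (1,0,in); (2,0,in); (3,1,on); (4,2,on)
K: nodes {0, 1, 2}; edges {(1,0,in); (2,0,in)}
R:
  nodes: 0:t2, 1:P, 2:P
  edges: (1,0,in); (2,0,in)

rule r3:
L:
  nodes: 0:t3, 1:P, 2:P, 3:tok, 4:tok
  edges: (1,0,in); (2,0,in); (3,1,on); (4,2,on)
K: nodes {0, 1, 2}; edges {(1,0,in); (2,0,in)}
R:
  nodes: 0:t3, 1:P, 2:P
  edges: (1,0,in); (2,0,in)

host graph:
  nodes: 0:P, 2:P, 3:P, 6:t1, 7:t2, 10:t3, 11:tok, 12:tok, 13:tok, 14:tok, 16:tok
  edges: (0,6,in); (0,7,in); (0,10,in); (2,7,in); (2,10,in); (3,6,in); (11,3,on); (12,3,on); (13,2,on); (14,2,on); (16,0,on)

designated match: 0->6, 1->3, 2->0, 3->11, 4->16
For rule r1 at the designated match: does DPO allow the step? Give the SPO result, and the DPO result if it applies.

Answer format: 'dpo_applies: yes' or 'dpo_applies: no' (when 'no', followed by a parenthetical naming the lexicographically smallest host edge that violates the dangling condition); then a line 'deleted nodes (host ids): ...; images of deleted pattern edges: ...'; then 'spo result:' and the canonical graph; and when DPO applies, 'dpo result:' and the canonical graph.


dpo_applies: yes
deleted nodes (host ids): 11, 16; images of deleted pattern edges: (11,3,on); (16,0,on)
spo result:
nodes: 0:P, 2:P, 3:P, 6:t1, 7:t2, 10:t3, 12:tok, 13:tok, 14:tok
edges: (0,6,in); (0,7,in); (0,10,in); (2,7,in); (2,10,in); (3,6,in); (12,3,on); (13,2,on); (14,2,on)
dpo result:
nodes: 0:P, 2:P, 3:P, 6:t1, 7:t2, 10:t3, 12:tok, 13:tok, 14:tok
edges: (0,6,in); (0,7,in); (0,10,in); (2,7,in); (2,10,in); (3,6,in); (12,3,on); (13,2,on); (14,2,on)


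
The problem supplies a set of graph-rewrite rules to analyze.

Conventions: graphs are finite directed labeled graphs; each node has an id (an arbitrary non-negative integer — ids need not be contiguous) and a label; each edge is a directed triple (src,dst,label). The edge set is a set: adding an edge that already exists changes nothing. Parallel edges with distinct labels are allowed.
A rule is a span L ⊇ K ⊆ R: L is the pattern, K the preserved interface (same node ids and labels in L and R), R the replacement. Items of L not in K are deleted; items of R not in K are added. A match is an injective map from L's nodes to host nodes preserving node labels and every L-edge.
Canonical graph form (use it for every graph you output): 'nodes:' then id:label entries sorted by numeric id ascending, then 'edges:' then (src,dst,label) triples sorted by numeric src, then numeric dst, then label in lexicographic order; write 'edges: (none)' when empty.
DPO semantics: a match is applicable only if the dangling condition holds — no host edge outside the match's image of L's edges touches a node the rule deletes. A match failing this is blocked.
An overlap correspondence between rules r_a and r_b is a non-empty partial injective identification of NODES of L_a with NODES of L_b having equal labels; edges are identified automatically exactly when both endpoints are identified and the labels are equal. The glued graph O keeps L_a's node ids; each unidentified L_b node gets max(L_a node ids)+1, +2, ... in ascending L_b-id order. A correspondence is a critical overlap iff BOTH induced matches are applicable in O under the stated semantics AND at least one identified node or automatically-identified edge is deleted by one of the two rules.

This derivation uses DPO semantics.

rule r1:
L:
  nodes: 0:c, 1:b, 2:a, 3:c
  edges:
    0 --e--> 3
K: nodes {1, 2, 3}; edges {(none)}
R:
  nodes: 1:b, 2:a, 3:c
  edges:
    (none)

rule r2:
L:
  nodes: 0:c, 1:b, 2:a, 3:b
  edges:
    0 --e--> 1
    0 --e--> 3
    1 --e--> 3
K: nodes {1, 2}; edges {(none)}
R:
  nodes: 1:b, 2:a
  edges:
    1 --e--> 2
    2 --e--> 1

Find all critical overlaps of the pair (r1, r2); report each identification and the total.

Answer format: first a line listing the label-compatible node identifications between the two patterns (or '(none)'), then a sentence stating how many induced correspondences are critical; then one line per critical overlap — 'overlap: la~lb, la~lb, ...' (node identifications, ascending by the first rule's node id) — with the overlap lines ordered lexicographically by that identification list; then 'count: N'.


label-compatible node identifications between L(r1) and L(r2): 0~0, 1~1, 1~3, 2~2, 3~0
2 of the induced correspondences are critical overlaps of r1 and r2.
overlap: 1~3
overlap: 1~3, 2~2
count: 2


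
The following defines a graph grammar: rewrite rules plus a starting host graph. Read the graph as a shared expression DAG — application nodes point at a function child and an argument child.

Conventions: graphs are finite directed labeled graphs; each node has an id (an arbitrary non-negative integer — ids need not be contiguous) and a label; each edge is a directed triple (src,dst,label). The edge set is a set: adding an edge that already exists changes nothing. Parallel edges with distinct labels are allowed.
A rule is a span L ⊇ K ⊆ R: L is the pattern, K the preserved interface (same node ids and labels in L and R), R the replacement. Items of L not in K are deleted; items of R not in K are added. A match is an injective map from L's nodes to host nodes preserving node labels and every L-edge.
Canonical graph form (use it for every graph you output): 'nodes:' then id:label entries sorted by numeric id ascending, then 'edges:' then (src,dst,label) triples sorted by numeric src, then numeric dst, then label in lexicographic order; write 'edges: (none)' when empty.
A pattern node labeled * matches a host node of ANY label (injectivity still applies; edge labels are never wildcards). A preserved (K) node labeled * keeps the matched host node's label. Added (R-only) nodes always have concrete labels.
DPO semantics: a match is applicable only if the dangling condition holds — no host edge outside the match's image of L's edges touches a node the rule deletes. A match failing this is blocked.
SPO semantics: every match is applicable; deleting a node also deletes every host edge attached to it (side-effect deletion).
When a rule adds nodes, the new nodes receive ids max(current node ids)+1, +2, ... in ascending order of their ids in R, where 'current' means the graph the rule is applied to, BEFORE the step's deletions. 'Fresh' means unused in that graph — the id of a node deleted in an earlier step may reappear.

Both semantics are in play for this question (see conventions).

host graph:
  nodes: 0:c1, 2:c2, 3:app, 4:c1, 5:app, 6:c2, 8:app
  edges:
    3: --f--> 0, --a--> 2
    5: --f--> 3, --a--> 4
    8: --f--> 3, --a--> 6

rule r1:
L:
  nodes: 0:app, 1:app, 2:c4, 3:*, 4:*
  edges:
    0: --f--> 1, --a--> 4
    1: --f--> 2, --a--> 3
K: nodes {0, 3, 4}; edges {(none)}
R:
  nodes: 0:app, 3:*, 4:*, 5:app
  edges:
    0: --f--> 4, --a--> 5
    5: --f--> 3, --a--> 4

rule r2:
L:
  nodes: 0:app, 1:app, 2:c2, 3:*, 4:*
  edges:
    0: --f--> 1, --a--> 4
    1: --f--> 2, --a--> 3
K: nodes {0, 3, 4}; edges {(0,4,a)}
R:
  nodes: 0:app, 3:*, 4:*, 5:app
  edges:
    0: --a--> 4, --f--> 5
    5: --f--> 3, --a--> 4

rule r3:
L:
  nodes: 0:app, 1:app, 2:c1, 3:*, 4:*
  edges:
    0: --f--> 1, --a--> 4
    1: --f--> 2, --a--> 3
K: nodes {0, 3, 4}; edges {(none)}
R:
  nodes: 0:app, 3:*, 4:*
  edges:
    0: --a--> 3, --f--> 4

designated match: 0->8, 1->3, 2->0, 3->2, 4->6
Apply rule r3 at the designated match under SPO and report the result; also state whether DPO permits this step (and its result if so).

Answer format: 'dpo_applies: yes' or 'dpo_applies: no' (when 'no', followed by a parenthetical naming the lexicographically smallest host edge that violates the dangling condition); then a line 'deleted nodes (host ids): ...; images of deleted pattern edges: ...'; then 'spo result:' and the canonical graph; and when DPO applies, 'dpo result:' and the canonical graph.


dpo_applies: no
(the rule deletes node 3, which keeps host edge (5,3,f) outside the match image — the dangling condition fails, DPO blocks; SPO proceeds and side-deletes such edges)
deleted nodes (host ids): 0, 3; images of deleted pattern edges: (3,0,f); (3,2,a); (8,3,f); (8,6,a)
spo result:
nodes: 2:c2, 4:c1, 5:app, 6:c2, 8:app
edges: (5,4,a); (8,2,a); (8,6,f)


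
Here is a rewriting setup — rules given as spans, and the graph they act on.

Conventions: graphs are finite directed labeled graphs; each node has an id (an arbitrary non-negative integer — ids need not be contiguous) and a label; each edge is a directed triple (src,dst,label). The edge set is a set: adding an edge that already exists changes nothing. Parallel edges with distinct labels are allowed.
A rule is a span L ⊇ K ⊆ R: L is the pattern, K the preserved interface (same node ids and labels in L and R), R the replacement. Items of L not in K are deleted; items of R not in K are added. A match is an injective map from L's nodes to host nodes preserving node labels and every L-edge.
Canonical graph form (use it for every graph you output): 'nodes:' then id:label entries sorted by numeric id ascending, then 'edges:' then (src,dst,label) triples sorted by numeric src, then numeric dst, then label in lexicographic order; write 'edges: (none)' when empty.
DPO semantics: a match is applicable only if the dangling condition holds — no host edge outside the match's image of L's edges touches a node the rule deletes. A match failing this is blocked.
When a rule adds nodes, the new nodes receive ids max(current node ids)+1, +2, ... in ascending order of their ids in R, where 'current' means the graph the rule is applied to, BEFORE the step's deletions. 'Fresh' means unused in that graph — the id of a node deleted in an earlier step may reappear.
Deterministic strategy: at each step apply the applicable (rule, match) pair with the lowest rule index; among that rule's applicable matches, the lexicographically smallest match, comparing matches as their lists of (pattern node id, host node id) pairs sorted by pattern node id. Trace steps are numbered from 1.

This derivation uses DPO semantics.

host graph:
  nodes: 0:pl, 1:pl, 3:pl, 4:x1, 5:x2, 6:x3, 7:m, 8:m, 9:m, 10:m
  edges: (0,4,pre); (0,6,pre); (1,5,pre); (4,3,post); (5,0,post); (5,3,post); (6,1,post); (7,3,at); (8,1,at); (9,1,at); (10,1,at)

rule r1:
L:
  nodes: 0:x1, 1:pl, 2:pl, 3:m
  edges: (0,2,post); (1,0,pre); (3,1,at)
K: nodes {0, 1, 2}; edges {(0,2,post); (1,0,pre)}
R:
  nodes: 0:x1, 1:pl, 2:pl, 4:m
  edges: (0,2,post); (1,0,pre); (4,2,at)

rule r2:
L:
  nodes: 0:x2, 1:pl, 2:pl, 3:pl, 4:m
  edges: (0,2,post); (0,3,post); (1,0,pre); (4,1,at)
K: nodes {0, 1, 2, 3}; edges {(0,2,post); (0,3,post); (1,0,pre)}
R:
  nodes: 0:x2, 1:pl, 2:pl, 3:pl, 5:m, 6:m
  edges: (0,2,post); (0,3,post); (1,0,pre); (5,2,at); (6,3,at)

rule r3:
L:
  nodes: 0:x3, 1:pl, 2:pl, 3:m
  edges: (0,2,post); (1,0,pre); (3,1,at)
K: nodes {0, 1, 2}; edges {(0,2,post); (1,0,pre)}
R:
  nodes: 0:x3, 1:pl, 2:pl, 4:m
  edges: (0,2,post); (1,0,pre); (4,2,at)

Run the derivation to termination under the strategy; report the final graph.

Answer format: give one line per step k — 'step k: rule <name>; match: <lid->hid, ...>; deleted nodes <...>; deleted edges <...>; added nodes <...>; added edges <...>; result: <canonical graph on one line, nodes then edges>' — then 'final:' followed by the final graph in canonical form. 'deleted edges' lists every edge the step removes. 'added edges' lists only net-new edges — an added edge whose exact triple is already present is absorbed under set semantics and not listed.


step 1: rule r2; match: 0->5, 1->1, 2->0, 3->3, 4->8; deleted nodes 8; deleted edges (8,1,at); added nodes 11, 12; added edges (11,0,at); (12,3,at); result: nodes: 0:pl, 1:pl, 3:pl, 4:x1, 5:x2, 6:x3, 7:m, 9:m, 10:m, 11:m, 12:m edges: (0,4,pre); (0,6,pre); (1,5,pre); (4,3,post); (5,0,post); (5,3,post); (6,1,post); (7,3,at); (9,1,at); (10,1,at); (11,0,at); (12,3,at)
step 2: rule r1; match: 0->4, 1->0, 2->3, 3->11; deleted nodes 11; deleted edges (11,0,at); added nodes 13; added edges (13,3,at); result: nodes: 0:pl, 1:pl, 3:pl, 4:x1, 5:x2, 6:x3, 7:m, 9:m, 10:m, 12:m, 13:m edges: (0,4,pre); (0,6,pre); (1,5,pre); (4,3,post); (5,0,post); (5,3,post); (6,1,post); (7,3,at); (9,1,at); (10,1,at); (12,3,at); (13,3,at)
step 3: rule r2; match: 0->5, 1->1, 2->0, 3->3, 4->9; deleted nodes 9; deleted edges (9,1,at); added nodes 14, 15; added edges (14,0,at); (15,3,at); result: nodes: 0:pl, 1:pl, 3:pl, 4:x1, 5:x2, 6:x3, 7:m, 10:m, 12:m, 13:m, 14:m, 15:m edges: (0,4,pre); (0,6,pre); (1,5,pre); (4,3,post); (5,0,post); (5,3,post); (6,1,post); (7,3,at); (10,1,at); (12,3,at); (13,3,at); (14,0,at); (15,3,at)
step 4: rule r1; match: 0->4, 1->0, 2->3, 3->14; deleted nodes 14; deleted edges (14,0,at); added nodes 16; added edges (16,3,at); result: nodes: 0:pl, 1:pl, 3:pl, 4:x1, 5:x2, 6:x3, 7:m, 10:m, 12:m, 13:m, 15:m, 16:m edges: (0,4,pre); (0,6,pre); (1,5,pre); (4,3,post); (5,0,post); (5,3,post); (6,1,post); (7,3,at); (10,1,at); (12,3,at); (13,3,at); (15,3,at); (16,3,at)
step 5: rule r2; match: 0->5, 1->1, 2->0, 3->3, 4->10; deleted nodes 10; deleted edges (10,1,at); added nodes 17, 18; added edges (17,0,at); (18,3,at); result: nodes: 0:pl, 1:pl, 3:pl, 4:x1, 5:x2, 6:x3, 7:m, 12:m, 13:m, 15:m, 16:m, 17:m, 18:m edges: (0,4,pre); (0,6,pre); (1,5,pre); (4,3,post); (5,0,post); (5,3,post); (6,1,post); (7,3,at); (12,3,at); (13,3,at); (15,3,at); (16,3,at); (17,0,at); (18,3,at)
step 6: rule r1; match: 0->4, 1->0, 2->3, 3->17; deleted nodes 17; deleted edges (17,0,at); added nodes 19; added edges (19,3,at); result: nodes: 0:pl, 1:pl, 3:pl, 4:x1, 5:x2, 6:x3, 7:m, 12:m, 13:m, 15:m, 16:m, 18:m, 19:m edges: (0,4,pre); (0,6,pre); (1,5,pre); (4,3,post); (5,0,post); (5,3,post); (6,1,post); (7,3,at); (12,3,at); (13,3,at); (15,3,at); (16,3,at); (18,3,at); (19,3,at)
final:
nodes: 0:pl, 1:pl, 3:pl, 4:x1, 5:x2, 6:x3, 7:m, 12:m, 13:m, 15:m, 16:m, 18:m, 19:m
edges: (0,4,pre); (0,6,pre); (1,5,pre); (4,3,post); (5,0,post); (5,3,post); (6,1,post); (7,3,at); (12,3,at); (13,3,at); (15,3,at); (16,3,at); (18,3,at); (19,3,at)


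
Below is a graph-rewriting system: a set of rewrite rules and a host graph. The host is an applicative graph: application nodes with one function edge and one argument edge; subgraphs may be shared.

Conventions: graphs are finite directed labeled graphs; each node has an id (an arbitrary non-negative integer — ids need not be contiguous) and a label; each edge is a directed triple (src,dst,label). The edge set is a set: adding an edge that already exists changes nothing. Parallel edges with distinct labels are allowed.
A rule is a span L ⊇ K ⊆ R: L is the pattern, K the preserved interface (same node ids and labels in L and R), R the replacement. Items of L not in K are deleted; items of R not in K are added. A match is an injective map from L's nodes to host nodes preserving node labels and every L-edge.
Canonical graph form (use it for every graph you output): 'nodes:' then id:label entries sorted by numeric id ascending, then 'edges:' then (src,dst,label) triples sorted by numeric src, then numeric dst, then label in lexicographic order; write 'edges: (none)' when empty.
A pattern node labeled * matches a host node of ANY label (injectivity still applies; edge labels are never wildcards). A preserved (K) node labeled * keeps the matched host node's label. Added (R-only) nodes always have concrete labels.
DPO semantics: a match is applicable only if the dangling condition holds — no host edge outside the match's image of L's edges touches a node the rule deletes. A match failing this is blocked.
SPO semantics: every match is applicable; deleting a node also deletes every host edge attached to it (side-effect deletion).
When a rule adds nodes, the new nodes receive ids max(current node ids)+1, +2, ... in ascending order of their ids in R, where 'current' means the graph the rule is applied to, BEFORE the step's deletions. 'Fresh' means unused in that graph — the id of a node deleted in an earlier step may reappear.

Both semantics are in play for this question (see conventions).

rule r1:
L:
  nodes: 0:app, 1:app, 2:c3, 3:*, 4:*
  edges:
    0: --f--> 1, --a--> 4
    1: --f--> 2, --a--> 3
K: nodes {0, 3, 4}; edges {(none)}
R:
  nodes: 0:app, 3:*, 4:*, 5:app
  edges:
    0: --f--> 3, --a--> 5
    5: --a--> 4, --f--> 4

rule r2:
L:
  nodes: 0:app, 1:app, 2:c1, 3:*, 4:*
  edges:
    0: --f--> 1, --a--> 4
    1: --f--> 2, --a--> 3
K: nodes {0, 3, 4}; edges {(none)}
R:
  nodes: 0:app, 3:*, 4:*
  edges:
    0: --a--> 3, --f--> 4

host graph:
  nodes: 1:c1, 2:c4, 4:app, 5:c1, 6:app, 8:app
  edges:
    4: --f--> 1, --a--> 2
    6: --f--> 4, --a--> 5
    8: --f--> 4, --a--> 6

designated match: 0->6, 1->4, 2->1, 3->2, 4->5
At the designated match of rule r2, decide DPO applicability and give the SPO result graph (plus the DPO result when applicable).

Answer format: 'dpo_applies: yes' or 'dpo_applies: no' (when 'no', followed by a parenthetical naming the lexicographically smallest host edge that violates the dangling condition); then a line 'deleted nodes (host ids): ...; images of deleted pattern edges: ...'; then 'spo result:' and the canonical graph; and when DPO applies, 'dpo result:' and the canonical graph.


dpo_applies: no
(the rule deletes node 4, which keeps host edge (8,4,f) outside the match image — the dangling condition fails, DPO blocks; SPO proceeds and side-deletes such edges)
deleted nodes (host ids): 1, 4; images of deleted pattern edges: (4,1,f); (4,2,a); (6,4,f); (6,5,a)
spo result:
nodes: 2:c4, 5:c1, 6:app, 8:app
edges: (6,2,a); (6,5,f); (8,6,a)


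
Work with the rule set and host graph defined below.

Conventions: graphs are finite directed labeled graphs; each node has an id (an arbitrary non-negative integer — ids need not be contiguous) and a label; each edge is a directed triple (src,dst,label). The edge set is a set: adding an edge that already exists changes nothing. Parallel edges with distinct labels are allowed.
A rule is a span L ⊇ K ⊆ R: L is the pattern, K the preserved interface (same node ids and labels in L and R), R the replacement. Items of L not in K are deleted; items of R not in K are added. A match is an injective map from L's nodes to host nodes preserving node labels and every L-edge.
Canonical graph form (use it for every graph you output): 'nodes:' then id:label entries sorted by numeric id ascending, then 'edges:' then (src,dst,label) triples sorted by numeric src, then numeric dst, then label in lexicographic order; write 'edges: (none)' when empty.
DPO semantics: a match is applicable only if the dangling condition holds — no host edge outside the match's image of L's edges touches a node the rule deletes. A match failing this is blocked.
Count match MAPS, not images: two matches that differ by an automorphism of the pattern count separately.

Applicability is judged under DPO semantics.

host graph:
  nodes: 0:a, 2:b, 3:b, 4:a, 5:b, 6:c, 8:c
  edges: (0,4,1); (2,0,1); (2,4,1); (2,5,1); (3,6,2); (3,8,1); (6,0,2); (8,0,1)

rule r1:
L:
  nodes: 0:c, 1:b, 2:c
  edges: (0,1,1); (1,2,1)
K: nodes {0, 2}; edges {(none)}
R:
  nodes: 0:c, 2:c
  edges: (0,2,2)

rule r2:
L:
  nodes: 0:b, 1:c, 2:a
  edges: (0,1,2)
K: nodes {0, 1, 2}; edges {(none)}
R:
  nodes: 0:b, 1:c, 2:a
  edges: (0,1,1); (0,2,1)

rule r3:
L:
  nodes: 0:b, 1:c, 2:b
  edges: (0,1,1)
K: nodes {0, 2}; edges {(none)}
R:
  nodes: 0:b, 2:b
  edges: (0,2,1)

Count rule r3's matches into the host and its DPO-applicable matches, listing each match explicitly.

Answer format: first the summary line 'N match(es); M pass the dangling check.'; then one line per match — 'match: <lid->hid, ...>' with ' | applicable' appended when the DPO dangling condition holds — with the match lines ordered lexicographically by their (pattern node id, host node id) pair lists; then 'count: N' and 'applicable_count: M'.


2 match(es); 0 pass the dangling check.
match: 0->3, 1->8, 2->2
match: 0->3, 1->8, 2->5
count: 2
applicable_count: 0


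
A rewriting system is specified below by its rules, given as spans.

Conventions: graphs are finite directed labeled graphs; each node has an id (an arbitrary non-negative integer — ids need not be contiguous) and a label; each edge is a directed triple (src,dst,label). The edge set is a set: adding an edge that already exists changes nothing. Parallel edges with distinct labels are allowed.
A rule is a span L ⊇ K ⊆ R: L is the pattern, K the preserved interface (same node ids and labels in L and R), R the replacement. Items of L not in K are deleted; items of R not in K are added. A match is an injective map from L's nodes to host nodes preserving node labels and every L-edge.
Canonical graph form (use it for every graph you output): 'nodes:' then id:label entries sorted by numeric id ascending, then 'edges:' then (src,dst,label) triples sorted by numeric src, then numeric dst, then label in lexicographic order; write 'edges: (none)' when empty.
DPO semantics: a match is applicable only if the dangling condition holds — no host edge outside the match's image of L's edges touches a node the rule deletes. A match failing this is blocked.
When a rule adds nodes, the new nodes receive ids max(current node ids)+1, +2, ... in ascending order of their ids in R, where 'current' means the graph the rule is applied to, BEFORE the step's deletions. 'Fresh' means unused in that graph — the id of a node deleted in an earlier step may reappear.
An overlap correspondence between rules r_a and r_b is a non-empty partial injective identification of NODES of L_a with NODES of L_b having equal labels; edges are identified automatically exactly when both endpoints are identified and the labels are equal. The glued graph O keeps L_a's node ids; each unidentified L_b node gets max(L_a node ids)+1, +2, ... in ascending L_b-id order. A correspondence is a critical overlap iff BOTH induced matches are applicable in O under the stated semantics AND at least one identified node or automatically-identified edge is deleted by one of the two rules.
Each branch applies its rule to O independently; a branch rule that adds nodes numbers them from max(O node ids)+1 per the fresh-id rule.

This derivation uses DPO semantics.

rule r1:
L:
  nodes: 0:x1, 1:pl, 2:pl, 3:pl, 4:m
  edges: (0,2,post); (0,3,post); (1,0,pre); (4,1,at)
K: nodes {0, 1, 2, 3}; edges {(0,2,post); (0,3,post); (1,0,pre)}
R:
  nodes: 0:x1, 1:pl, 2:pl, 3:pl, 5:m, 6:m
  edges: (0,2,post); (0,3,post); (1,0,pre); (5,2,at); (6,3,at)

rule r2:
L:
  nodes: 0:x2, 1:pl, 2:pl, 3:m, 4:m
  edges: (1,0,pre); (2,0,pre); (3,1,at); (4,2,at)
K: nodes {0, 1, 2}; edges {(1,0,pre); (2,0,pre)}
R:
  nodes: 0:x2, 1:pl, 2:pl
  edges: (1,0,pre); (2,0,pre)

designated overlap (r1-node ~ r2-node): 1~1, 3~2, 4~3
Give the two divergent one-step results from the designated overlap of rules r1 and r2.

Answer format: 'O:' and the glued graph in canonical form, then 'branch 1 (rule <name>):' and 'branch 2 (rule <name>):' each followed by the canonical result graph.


O:
nodes: 0:x1, 1:pl, 2:pl, 3:pl, 4:m, 5:x2, 6:m
edges: (0,2,post); (0,3,post); (1,0,pre); (1,5,pre); (3,5,pre); (4,1,at); (6,3,at)
branch 1 (rule r1):
nodes: 0:x1, 1:pl, 2:pl, 3:pl, 5:x2, 6:m, 7:m, 8:m
edges: (0,2,post); (0,3,post); (1,0,pre); (1,5,pre); (3,5,pre); (6,3,at); (7,2,at); (8,3,at)
branch 2 (rule r2):
nodes: 0:x1, 1:pl, 2:pl, 3:pl, 5:x2
edges: (0,2,post); (0,3,post); (1,0,pre); (1,5,pre); (3,5,pre)


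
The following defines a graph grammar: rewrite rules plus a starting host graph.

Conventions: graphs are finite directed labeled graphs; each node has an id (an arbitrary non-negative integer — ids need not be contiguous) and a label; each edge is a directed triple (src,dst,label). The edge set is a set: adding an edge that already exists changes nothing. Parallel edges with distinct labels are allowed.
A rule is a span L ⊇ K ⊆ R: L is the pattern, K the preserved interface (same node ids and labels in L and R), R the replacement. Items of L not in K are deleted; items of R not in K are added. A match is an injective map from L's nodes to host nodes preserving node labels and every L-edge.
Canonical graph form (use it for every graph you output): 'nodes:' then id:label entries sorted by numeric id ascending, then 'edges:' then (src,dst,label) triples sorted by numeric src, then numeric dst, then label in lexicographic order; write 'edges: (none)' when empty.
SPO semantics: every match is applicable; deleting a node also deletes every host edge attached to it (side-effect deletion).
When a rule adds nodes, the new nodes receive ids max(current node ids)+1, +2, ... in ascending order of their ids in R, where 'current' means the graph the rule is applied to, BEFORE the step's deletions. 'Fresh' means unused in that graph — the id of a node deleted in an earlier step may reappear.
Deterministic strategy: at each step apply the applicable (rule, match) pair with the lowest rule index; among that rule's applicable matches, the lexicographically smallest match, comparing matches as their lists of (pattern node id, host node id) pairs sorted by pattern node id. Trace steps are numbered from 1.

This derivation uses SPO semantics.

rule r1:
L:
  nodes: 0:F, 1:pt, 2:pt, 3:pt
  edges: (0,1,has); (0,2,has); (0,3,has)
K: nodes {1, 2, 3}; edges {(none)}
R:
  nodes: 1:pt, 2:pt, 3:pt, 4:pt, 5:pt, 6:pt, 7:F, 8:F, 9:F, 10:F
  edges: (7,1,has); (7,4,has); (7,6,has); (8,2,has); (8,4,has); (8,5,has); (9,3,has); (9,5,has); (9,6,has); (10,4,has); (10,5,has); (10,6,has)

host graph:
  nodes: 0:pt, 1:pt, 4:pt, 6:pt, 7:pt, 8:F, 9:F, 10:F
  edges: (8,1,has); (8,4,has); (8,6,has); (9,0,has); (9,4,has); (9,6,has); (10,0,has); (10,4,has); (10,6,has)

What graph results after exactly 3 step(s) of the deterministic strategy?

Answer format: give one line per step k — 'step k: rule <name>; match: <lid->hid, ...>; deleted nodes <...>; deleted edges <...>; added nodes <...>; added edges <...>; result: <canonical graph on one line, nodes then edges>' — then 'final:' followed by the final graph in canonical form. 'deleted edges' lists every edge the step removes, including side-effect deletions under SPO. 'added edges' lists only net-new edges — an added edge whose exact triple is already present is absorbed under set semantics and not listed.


step 1: rule r1; match: 0->8, 1->1, 2->4, 3->6; deleted nodes 8; deleted edges (8,1,has); (8,4,has); (8,6,has); added nodes 11, 12, 13, 14, 15, 16, 17; added edges (14,1,has); (14,11,has); (14,13,has); (15,4,has); (15,11,has); (15,12,has); (16,6,has); (16,12,has); (16,13,has); (17,11,has); (17,12,has); (17,13,has); result: nodes: 0:pt, 1:pt, 4:pt, 6:pt, 7:pt, 9:F, 10:F, 11:pt, 12:pt, 13:pt, 14:F, 15:F, 16:F, 17:F edges: (9,0,has); (9,4,has); (9,6,has); (10,0,has); (10,4,has); (10,6,has); (14,1,has); (14,11,has); (14,13,has); (15,4,has); (15,11,has); (15,12,has); (16,6,has); (16,12,has); (16,13,has); (17,11,has); (17,12,has); (17,13,has)
step 2: rule r1; match: 0->9, 1->0, 2->4, 3->6; deleted nodes 9; deleted edges (9,0,has); (9,4,has); (9,6,has); added nodes 18, 19, 20, 21, 22, 23, 24; added edges (21,0,has); (21,18,has); (21,20,has); (22,4,has); (22,18,has); (22,19,has); (23,6,has); (23,19,has); (23,20,has); (24,18,has); (24,19,has); (24,20,has); result: nodes: 0:pt, 1:pt, 4:pt, 6:pt, 7:pt, 10:F, 11:pt, 12:pt, 13:pt, 14:F, 15:F, 16:F, 17:F, 18:pt, 19:pt, 20:pt, 21:F, 22:F, 23:F, 24:F edges: (10,0,has); (10,4,has); (10,6,has); (14,1,has); (14,11,has); (14,13,has); (15,4,has); (15,11,has); (15,12,has); (16,6,has); (16,12,has); (16,13,has); (17,11,has); (17,12,has); (17,13,has); (21,0,has); (21,18,has); (21,20,has); (22,4,has); (22,18,has); (22,19,has); (23,6,has); (23,19,has); (23,20,has); (24,18,has); (24,19,has); (24,20,has)
step 3: rule r1; match: 0->10, 1->0, 2->4, 3->6; deleted nodes 10; deleted edges (10,0,has); (10,4,has); (10,6,has); added nodes 25, 26, 27, 28, 29, 30, 31; added edges (28,0,has); (28,25,has); (28,27,has); (29,4,has); (29,25,has); (29,26,has); (30,6,has); (30,26,has); (30,27,has); (31,25,has); (31,26,has); (31,27,has); result: nodes: 0:pt, 1:pt, 4:pt, 6:pt, 7:pt, 11:pt, 12:pt, 13:pt, 14:F, 15:F, 16:F, 17:F, 18:pt, 19:pt, 20:pt, 21:F, 22:F, 23:F, 24:F, 25:pt, 26:pt, 27:pt, 28:F, 29:F, 30:F, 31:F edges: (14,1,has); (14,11,has); (14,13,has); (15,4,has); (15,11,has); (15,12,has); (16,6,has); (16,12,has); (16,13,has); (17,11,has); (17,12,has); (17,13,has); (21,0,has); (21,18,has); (21,20,has); (22,4,has); (22,18,has); (22,19,has); (23,6,has); (23,19,has); (23,20,has); (24,18,has); (24,19,has); (24,20,has); (28,0,has); (28,25,has); (28,27,has); (29,4,has); (29,25,has); (29,26,has); (30,6,has); (30,26,has); (30,27,has); (31,25,has); (31,26,has); (31,27,has)
final:
nodes: 0:pt, 1:pt, 4:pt, 6:pt, 7:pt, 11:pt, 12:pt, 13:pt, 14:F, 15:F, 16:F, 17:F, 18:pt, 19:pt, 20:pt, 21:F, 22:F, 23:F, 24:F, 25:pt, 26:pt, 27:pt, 28:F, 29:F, 30:F, 31:F
edges: (14,1,has); (14,11,has); (14,13,has); (15,4,has); (15,11,has); (15,12,has); (16,6,has); (16,12,has); (16,13,has); (17,11,has); (17,12,has); (17,13,has); (21,0,has); (21,18,has); (21,20,has); (22,4,has); (22,18,has); (22,19,has); (23,6,has); (23,19,has); (23,20,has); (24,18,has); (24,19,has); (24,20,has); (28,0,has); (28,25,has); (28,27,has); (29,4,has); (29,25,has); (29,26,has); (30,6,has); (30,26,has); (30,27,has); (31,25,has); (31,26,has); (31,27,has)


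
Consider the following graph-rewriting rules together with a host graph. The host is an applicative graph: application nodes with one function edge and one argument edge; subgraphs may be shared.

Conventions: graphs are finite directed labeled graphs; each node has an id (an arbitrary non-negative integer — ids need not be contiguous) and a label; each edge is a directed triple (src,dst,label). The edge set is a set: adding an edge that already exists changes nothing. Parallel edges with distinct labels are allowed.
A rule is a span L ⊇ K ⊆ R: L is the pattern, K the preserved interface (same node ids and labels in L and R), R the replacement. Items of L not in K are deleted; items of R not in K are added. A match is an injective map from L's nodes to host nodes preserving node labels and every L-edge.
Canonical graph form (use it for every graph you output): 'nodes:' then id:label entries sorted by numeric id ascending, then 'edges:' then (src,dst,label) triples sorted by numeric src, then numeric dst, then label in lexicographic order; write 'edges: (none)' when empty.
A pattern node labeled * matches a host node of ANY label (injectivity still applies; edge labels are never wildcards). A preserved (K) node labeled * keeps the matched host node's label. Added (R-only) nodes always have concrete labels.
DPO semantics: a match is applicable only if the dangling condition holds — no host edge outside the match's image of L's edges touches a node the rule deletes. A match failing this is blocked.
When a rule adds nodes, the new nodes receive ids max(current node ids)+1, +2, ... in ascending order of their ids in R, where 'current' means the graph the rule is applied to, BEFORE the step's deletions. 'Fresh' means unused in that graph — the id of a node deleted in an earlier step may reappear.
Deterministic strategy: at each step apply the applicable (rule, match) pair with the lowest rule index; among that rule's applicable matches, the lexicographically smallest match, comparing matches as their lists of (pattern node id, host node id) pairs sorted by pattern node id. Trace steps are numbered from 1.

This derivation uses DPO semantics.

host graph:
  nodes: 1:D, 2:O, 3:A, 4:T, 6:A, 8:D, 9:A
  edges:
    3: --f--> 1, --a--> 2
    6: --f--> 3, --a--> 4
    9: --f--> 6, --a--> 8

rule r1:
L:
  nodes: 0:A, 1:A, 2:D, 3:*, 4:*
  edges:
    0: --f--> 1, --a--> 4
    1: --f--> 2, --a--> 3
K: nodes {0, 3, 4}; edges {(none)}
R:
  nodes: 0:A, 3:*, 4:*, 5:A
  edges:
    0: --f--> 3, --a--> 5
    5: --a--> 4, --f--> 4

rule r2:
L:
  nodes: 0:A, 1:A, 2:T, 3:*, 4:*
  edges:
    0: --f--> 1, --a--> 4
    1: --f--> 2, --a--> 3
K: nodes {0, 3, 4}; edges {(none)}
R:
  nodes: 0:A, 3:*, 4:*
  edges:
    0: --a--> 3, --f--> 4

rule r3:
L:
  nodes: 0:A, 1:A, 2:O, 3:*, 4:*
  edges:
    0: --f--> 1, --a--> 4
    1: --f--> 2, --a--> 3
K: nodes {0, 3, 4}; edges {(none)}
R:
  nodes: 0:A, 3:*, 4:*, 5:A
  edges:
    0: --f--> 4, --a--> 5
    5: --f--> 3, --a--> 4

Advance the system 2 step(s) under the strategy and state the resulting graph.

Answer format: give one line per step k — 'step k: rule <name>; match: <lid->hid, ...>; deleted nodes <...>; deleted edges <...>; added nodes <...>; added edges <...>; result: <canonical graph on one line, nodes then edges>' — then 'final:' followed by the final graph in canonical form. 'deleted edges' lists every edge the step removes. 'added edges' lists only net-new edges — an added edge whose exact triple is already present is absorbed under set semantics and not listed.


step 1: rule r1; match: 0->6, 1->3, 2->1, 3->2, 4->4; deleted nodes 1, 3; deleted edges (3,1,f); (3,2,a); (6,3,f); (6,4,a); added nodes 10; added edges (6,2,f); (6,10,a); (10,4,a); (10,4,f); result: nodes: 2:O, 4:T, 6:A, 8:D, 9:A, 10:A edges: (6,2,f); (6,10,a); (9,6,f); (9,8,a); (10,4,a); (10,4,f)
step 2: rule r3; match: 0->9, 1->6, 2->2, 3->10, 4->8; deleted nodes 2, 6; deleted edges (6,2,f); (6,10,a); (9,6,f); (9,8,a); added nodes 11; added edges (9,8,f); (9,11,a); (11,8,a); (11,10,f); result: nodes: 4:T, 8:D, 9:A, 10:A, 11:A edges: (9,8,f); (9,11,a); (10,4,a); (10,4,f); (11,8,a); (11,10,f)
final:
nodes: 4:T, 8:D, 9:A, 10:A, 11:A
edges: (9,8,f); (9,11,a); (10,4,a); (10,4,f); (11,8,a); (11,10,f)
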